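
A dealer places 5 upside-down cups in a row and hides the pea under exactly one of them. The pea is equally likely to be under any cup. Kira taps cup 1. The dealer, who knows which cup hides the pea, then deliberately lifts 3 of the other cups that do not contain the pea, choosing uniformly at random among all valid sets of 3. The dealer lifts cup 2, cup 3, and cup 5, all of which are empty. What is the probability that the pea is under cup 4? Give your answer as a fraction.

Condition on the true location of the pea.
If it is under cup 1 (prior 1/5): the dealer has 4 equally likely choices, so probability 1/4; weight (1/5)·(1/4) = 1/20.
If it is under any of cups 2, 3, and 5 (prior 1/5 each): that cup was opened and seen not to hold the prize — ruled out; weight (1/5)·0 = 0 each.
If it is under cup 4 (prior 1/5): the dealer has no choice, probability 1; weight (1/5)·1 = 1/5.
The weights sum to 1/4.
So P(the pea under cup 4 | the dealer opened cup 2, cup 3, and cup 5) = (1/5) / (1/4) = 4/5.

4/5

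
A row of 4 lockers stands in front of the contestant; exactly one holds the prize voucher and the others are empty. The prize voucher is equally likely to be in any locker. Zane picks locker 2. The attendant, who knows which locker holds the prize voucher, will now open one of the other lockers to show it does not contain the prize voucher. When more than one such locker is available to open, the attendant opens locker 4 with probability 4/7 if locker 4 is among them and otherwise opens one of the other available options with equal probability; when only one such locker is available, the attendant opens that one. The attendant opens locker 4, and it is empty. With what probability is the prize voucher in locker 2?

Condition on the true location of the prize voucher.
If it is in any of lockers 1, 2, and 3 (prior 1/4 each): locker 4 is available, opened with probability 4/7; weight (1/4)·(4/7) = 1/7 each.
If it is in locker 4 (prior 1/4): the attendant opened locker 4, so this case is ruled out; weight (1/4)·0 = 0.
The weights sum to 3/7.
So P(the prize voucher in locker 2 | the attendant opened locker 4) = (1/7) / (3/7) = 1/3.

1/3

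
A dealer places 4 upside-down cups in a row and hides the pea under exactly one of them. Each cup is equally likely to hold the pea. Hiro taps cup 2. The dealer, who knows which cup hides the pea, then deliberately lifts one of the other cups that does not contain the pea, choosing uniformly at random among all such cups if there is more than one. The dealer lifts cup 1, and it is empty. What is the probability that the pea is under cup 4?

Condition on the true location of the pea.
If it is under cup 1 (prior 1/4): the dealer opened cup 1, so this case is ruled out; weight (1/4)·0 = 0.
If it is under cup 2 (prior 1/4): the dealer has 3 equally likely choices, so probability 1/3; weight (1/4)·(1/3) = 1/12.
If it is under either of cups 3 and 4 (prior 1/4 each): the dealer has 2 equally likely choices, so probability 1/2; weight (1/4)·(1/2) = 1/8 each.
The weights sum to 1/3.
So P(the pea under cup 4 | the dealer opened cup 1) = (1/8) / (1/3) = 3/8.

3/8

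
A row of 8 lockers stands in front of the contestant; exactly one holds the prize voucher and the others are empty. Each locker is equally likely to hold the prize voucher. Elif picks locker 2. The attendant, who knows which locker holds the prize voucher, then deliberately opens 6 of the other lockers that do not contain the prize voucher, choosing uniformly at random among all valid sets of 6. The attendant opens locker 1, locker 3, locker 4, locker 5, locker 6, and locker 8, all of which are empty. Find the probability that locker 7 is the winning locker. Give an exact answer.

7/8

Condition on the true location of the prize voucher.
If it is in any of lockers 1, 3, 4, 5, 6, and 8 (prior 1/8 each): that locker was opened and seen not to hold the prize — ruled out; weight (1/8)·0 = 0 each.
If it is in locker 2 (prior 1/8): the attendant has 7 equally likely choices, so probability 1/7; weight (1/8)·(1/7) = 1/56.
If it is in locker 7 (prior 1/8): the attendant has no choice, probability 1; weight (1/8)·1 = 1/8.
The weights sum to 1/7.
So P(the prize voucher in locker 7 | the attendant opened locker 1, locker 3, locker 4, locker 5, locker 6, and locker 8) = (1/8) / (1/7) = 7/8.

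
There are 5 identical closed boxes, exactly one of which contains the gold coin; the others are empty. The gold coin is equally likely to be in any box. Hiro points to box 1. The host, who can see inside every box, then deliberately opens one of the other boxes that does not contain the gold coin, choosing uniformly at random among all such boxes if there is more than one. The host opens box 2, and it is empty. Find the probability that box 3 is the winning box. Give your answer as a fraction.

4/15

Apply Bayes' rule, conditioning on where the gold coin actually is.
If it is in box 1 (prior 1/5): the host has 4 equally likely choices, so probability 1/4; weight (1/5)·(1/4) = 1/20.
If it is in box 2 (prior 1/5): the host opened box 2, so this case is ruled out; weight (1/5)·0 = 0.
If it is in any of boxes 3, 4, and 5 (prior 1/5 each): the host has 3 equally likely choices, so probability 1/3; weight (1/5)·(1/3) = 1/15 each.
The weights sum to 1/4.
So P(the gold coin in box 3 | the host opened box 2) = (1/15) / (1/4) = 4/15.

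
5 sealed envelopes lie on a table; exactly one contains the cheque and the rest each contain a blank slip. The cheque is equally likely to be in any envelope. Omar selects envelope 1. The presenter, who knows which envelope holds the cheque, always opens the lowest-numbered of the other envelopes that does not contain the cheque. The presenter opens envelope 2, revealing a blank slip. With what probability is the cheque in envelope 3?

Consider each possible location of the cheque in turn.
If it is in any of envelopes 1, 3, 4, and 5 (prior 1/5 each): envelope 2 is the lowest-numbered option available, probability 1; weight (1/5)·1 = 1/5 each.
If it is in envelope 2 (prior 1/5): the presenter opened envelope 2, so this case is ruled out; weight (1/5)·0 = 0.
The weights sum to 4/5.
So P(the cheque in envelope 3 | the presenter opened envelope 2) = (1/5) / (4/5) = 1/4.

1/4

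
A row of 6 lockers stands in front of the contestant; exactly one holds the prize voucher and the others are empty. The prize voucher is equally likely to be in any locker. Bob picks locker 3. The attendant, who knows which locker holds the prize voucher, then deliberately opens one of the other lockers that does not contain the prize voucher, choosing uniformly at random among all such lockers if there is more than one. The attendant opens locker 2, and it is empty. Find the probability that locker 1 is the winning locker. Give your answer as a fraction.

5/24

Apply Bayes' rule, conditioning on where the prize voucher actually is.
If it is in any of lockers 1, 4, 5, and 6 (prior 1/6 each): the attendant has 4 equally likely choices, so probability 1/4; weight (1/6)·(1/4) = 1/24 each.
If it is in locker 2 (prior 1/6): the attendant opened locker 2, so this case is ruled out; weight (1/6)·0 = 0.
If it is in locker 3 (prior 1/6): the attendant has 5 equally likely choices, so probability 1/5; weight (1/6)·(1/5) = 1/30.
The weights sum to 1/5.
So P(the prize voucher in locker 1 | the attendant opened locker 2) = (1/24) / (1/5) = 5/24.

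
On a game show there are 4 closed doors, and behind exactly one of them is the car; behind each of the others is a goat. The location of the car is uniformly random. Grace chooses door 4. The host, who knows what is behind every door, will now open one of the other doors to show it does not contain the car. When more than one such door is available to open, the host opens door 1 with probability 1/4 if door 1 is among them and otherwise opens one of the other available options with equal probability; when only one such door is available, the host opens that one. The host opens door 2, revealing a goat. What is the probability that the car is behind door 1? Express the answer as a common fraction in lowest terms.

4/13

Consider each possible location of the car in turn.
If it is behind door 1 (prior 1/4): door 1 holds the prize so is unavailable; the host chooses uniformly among the 2 others, probability 1/2; weight (1/4)·(1/2) = 1/8.
If it is behind door 2 (prior 1/4): the host opened door 2, so this case is ruled out; weight (1/4)·0 = 0.
If it is behind door 3 (prior 1/4): door 1 is available but not opened, probability 3/4; weight (1/4)·(3/4) = 3/16.
If it is behind door 4 (prior 1/4): door 1 is available but not opened; door 2 gets probability (1 − 1/4)/2 = 3/8; weight (1/4)·(3/8) = 3/32.
The weights sum to 13/32.
So P(the car behind door 1 | the host opened door 2) = (1/8) / (13/32) = 4/13.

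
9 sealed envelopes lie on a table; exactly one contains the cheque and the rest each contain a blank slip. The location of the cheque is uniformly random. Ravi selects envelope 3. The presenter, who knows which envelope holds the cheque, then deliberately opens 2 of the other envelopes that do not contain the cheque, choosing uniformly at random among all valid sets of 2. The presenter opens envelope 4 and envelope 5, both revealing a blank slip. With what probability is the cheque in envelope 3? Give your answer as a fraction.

Consider each possible location of the cheque in turn.
If it is in any of envelopes 1, 2, 6, 7, 8, and 9 (prior 1/9 each): the presenter has 21 equally likely choices, so probability 1/21; weight (1/9)·(1/21) = 1/189 each.
If it is in envelope 3 (prior 1/9): the presenter has 28 equally likely choices, so probability 1/28; weight (1/9)·(1/28) = 1/252.
If it is in either of envelopes 4 and 5 (prior 1/9 each): that envelope was opened and seen not to hold the prize — ruled out; weight (1/9)·0 = 0 each.
The weights sum to 1/28.
So P(the cheque in envelope 3 | the presenter opened envelope 4 and envelope 5) = (1/252) / (1/28) = 1/9.

1/9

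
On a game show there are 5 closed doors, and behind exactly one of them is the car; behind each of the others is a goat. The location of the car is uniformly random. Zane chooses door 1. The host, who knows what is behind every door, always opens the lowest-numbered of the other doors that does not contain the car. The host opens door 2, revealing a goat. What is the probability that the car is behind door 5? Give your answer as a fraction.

Consider each possible location of the car in turn.
If it is behind any of doors 1, 3, 4, and 5 (prior 1/5 each): door 2 is the lowest-numbered option available, probability 1; weight (1/5)·1 = 1/5 each.
If it is behind door 2 (prior 1/5): the host opened door 2, so this case is ruled out; weight (1/5)·0 = 0.
The weights sum to 4/5.
So P(the car behind door 5 | the host opened door 2) = (1/5) / (4/5) = 1/4.

1/4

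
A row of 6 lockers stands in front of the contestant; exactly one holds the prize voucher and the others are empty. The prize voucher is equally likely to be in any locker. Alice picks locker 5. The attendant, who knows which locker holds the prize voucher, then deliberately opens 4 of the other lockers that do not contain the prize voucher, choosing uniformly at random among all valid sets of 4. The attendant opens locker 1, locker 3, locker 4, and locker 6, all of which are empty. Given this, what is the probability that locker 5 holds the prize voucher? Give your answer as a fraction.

Condition on the true location of the prize voucher.
If it is in any of lockers 1, 3, 4, and 6 (prior 1/6 each): that locker was opened and seen not to hold the prize — ruled out; weight (1/6)·0 = 0 each.
If it is in locker 2 (prior 1/6): the attendant has no choice, probability 1; weight (1/6)·1 = 1/6.
If it is in locker 5 (prior 1/6): the attendant has 5 equally likely choices, so probability 1/5; weight (1/6)·(1/5) = 1/30.
The weights sum to 1/5.
So P(the prize voucher in locker 5 | the attendant opened locker 1, locker 3, locker 4, and locker 6) = (1/30) / (1/5) = 1/6.

1/6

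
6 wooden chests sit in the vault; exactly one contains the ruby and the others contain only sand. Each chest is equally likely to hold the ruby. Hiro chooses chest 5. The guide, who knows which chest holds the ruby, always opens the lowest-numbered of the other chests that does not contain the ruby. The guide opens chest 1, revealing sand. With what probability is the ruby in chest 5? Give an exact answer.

1/5

Condition on the true location of the ruby.
If it is in chest 1 (prior 1/6): the guide opened chest 1, so this case is ruled out; weight (1/6)·0 = 0.
If it is in any of chests 2, 3, 4, 5, and 6 (prior 1/6 each): chest 1 is the lowest-numbered option available, probability 1; weight (1/6)·1 = 1/6 each.
The weights sum to 5/6.
So P(the ruby in chest 5 | the guide opened chest 1) = (1/6) / (5/6) = 1/5.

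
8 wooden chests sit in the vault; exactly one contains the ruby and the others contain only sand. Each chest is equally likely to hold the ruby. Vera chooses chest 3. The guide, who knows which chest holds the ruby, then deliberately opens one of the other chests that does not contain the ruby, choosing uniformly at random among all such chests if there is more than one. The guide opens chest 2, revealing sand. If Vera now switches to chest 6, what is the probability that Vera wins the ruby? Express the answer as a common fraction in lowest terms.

7/48

Apply Bayes' rule, conditioning on where the ruby actually is.
If it is in any of chests 1, 4, 5, 6, 7, and 8 (prior 1/8 each): the guide has 6 equally likely choices, so probability 1/6; weight (1/8)·(1/6) = 1/48 each.
If it is in chest 2 (prior 1/8): the guide opened chest 2, so this case is ruled out; weight (1/8)·0 = 0.
If it is in chest 3 (prior 1/8): the guide has 7 equally likely choices, so probability 1/7; weight (1/8)·(1/7) = 1/56.
The weights sum to 1/7.
So P(the ruby in chest 6 | the guide opened chest 2) = (1/48) / (1/7) = 7/48.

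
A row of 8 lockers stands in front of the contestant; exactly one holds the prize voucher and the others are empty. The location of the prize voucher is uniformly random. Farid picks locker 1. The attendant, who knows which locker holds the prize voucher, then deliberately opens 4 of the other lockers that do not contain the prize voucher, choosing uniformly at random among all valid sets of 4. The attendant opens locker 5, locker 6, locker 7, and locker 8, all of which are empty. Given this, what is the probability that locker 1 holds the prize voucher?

1/8

Apply Bayes' rule, conditioning on where the prize voucher actually is.
If it is in locker 1 (prior 1/8): the attendant has 35 equally likely choices, so probability 1/35; weight (1/8)·(1/35) = 1/280.
If it is in any of lockers 2, 3, and 4 (prior 1/8 each): the attendant has 15 equally likely choices, so probability 1/15; weight (1/8)·(1/15) = 1/120 each.
If it is in any of lockers 5, 6, 7, and 8 (prior 1/8 each): that locker was opened and seen not to hold the prize — ruled out; weight (1/8)·0 = 0 each.
The weights sum to 1/35.
So P(the prize voucher in locker 1 | the attendant opened locker 5, locker 6, locker 7, and locker 8) = (1/280) / (1/35) = 1/8.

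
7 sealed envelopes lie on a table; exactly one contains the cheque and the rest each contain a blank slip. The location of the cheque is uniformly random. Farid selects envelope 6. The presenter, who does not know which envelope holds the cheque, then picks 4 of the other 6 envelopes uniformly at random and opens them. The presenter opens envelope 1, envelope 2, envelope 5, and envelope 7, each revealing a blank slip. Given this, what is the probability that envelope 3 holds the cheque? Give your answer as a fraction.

1/3

Because the presenter chose which envelopes to open without knowing where the cheque is, the choice is independent of the prize location. Learning that none of the 4 opened envelopes holds the cheque simply rules out those 4 locations and leaves the remaining 3 envelopes still equally likely by symmetry.
So P(the cheque in envelope 3) = 1/3.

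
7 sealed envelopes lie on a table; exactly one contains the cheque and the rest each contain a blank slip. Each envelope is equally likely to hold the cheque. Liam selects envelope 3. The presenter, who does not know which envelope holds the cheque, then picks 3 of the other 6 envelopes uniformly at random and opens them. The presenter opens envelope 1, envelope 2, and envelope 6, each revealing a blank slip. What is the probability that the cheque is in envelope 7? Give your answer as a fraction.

1/4

Consider each possible location of the cheque in turn.
If it is in any of envelopes 1, 2, and 6 (prior 1/7 each): that envelope was opened and seen not to hold the prize — ruled out; weight (1/7)·0 = 0 each.
If it is in any of envelopes 3, 4, 5, and 7 (prior 1/7 each): the presenter picks exactly this set with probability 1/20 regardless, and none is the prize; weight (1/7)·(1/20) = 1/140 each.
The weights sum to 1/35.
So P(the cheque in envelope 7 | the presenter opened envelope 1, envelope 2, and envelope 6) = (1/140) / (1/35) = 1/4.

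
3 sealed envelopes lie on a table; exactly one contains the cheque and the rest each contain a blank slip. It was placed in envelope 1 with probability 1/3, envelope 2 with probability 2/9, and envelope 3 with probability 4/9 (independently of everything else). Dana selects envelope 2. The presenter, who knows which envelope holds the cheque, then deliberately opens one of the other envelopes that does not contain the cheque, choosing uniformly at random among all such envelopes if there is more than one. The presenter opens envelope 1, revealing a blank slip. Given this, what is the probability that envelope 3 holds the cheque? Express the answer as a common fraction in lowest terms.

4/5

Apply Bayes' rule, conditioning on where the cheque actually is.
If it is in envelope 1 (prior 1/3): the presenter opened envelope 1, so this case is ruled out; weight (1/3)·0 = 0.
If it is in envelope 2 (prior 2/9): the presenter has 2 equally likely choices, so probability 1/2; weight (2/9)·(1/2) = 1/9.
If it is in envelope 3 (prior 4/9): the presenter has no choice, probability 1; weight (4/9)·1 = 4/9.
The weights sum to 5/9.
So P(the cheque in envelope 3 | the presenter opened envelope 1) = (4/9) / (5/9) = 4/5.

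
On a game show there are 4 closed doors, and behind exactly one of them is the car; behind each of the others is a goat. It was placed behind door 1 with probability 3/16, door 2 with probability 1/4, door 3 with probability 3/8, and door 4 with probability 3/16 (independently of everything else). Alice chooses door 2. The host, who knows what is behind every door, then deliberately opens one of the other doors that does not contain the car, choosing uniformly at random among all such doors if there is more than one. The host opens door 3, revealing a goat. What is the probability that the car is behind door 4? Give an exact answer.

Condition on the true location of the car.
If it is behind either of doors 1 and 4 (prior 3/16 each): the host has 2 equally likely choices, so probability 1/2; weight (3/16)·(1/2) = 3/32 each.
If it is behind door 2 (prior 1/4): the host has 3 equally likely choices, so probability 1/3; weight (1/4)·(1/3) = 1/12.
If it is behind door 3 (prior 3/8): the host opened door 3, so this case is ruled out; weight (3/8)·0 = 0.
The weights sum to 13/48.
So P(the car behind door 4 | the host opened door 3) = (3/32) / (13/48) = 9/26.

9/26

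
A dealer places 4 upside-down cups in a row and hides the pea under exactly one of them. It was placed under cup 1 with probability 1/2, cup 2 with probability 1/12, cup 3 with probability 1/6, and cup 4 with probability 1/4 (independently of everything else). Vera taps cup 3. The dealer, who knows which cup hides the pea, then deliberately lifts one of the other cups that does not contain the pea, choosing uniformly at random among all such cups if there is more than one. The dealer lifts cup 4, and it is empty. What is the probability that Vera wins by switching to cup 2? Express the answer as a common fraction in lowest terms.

Apply Bayes' rule, conditioning on where the pea actually is.
If it is under cup 1 (prior 1/2): the dealer has 2 equally likely choices, so probability 1/2; weight (1/2)·(1/2) = 1/4.
If it is under cup 2 (prior 1/12): the dealer has 2 equally likely choices, so probability 1/2; weight (1/12)·(1/2) = 1/24.
If it is under cup 3 (prior 1/6): the dealer has 3 equally likely choices, so probability 1/3; weight (1/6)·(1/3) = 1/18.
If it is under cup 4 (prior 1/4): the dealer opened cup 4, so this case is ruled out; weight (1/4)·0 = 0.
The weights sum to 25/72.
So P(the pea under cup 2 | the dealer opened cup 4) = (1/24) / (25/72) = 3/25.

3/25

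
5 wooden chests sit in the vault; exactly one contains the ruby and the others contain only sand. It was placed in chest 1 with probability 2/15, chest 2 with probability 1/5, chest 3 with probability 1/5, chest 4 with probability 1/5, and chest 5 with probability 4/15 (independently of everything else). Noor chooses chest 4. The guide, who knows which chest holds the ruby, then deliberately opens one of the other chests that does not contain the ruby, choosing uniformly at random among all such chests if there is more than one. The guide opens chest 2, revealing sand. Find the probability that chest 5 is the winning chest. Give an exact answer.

Consider each possible location of the ruby in turn.
If it is in chest 1 (prior 2/15): the guide has 3 equally likely choices, so probability 1/3; weight (2/15)·(1/3) = 2/45.
If it is in chest 2 (prior 1/5): the guide opened chest 2, so this case is ruled out; weight (1/5)·0 = 0.
If it is in chest 3 (prior 1/5): the guide has 3 equally likely choices, so probability 1/3; weight (1/5)·(1/3) = 1/15.
If it is in chest 4 (prior 1/5): the guide has 4 equally likely choices, so probability 1/4; weight (1/5)·(1/4) = 1/20.
If it is in chest 5 (prior 4/15): the guide has 3 equally likely choices, so probability 1/3; weight (4/15)·(1/3) = 4/45.
The weights sum to 1/4.
So P(the ruby in chest 5 | the guide opened chest 2) = (4/45) / (1/4) = 16/45.

16/45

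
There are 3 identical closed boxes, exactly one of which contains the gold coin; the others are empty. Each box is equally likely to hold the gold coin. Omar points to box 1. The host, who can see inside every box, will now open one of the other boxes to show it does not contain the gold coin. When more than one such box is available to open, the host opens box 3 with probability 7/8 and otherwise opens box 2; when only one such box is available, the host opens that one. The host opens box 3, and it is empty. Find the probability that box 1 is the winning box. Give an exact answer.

7/15

Consider each possible location of the gold coin in turn.
If it is in box 1 (prior 1/3): box 3 is available, opened with probability 7/8; weight (1/3)·(7/8) = 7/24.
If it is in box 2 (prior 1/3): only box 3 is available, probability 1; weight (1/3)·1 = 1/3.
If it is in box 3 (prior 1/3): the host opened box 3, so this case is ruled out; weight (1/3)·0 = 0.
The weights sum to 5/8.
So P(the gold coin in box 1 | the host opened box 3) = (7/24) / (5/8) = 7/15.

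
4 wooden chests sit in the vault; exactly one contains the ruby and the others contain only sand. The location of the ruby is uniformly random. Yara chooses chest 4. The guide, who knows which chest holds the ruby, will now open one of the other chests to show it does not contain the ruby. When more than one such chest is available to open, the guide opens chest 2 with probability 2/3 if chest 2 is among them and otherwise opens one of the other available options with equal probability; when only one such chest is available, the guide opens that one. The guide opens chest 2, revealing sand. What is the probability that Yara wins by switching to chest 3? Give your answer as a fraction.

1/3

Apply Bayes' rule, conditioning on where the ruby actually is.
If it is in any of chests 1, 3, and 4 (prior 1/4 each): chest 2 is available, opened with probability 2/3; weight (1/4)·(2/3) = 1/6 each.
If it is in chest 2 (prior 1/4): the guide opened chest 2, so this case is ruled out; weight (1/4)·0 = 0.
The weights sum to 1/2.
So P(the ruby in chest 3 | the guide opened chest 2) = (1/6) / (1/2) = 1/3.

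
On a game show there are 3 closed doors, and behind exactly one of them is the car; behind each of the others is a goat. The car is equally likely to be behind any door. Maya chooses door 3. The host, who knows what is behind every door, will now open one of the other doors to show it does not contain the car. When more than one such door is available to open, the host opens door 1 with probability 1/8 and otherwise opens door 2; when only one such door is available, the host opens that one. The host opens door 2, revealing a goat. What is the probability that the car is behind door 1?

Condition on the true location of the car.
If it is behind door 1 (prior 1/3): only door 2 is available, probability 1; weight (1/3)·1 = 1/3.
If it is behind door 2 (prior 1/3): the host opened door 2, so this case is ruled out; weight (1/3)·0 = 0.
If it is behind door 3 (prior 1/3): door 1 is available but not opened, probability 7/8; weight (1/3)·(7/8) = 7/24.
The weights sum to 5/8.
So P(the car behind door 1 | the host opened door 2) = (1/3) / (5/8) = 8/15.

8/15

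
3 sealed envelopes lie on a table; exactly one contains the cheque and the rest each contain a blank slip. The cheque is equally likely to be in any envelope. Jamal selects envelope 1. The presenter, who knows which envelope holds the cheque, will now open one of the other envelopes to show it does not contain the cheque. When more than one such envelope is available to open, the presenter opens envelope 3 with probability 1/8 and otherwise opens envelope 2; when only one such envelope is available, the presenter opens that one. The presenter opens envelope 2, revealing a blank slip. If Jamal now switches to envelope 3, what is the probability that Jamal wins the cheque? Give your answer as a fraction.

Consider each possible location of the cheque in turn.
If it is in envelope 1 (prior 1/3): envelope 3 is available but not opened, probability 7/8; weight (1/3)·(7/8) = 7/24.
If it is in envelope 2 (prior 1/3): the presenter opened envelope 2, so this case is ruled out; weight (1/3)·0 = 0.
If it is in envelope 3 (prior 1/3): only envelope 2 is available, probability 1; weight (1/3)·1 = 1/3.
The weights sum to 5/8.
So P(the cheque in envelope 3 | the presenter opened envelope 2) = (1/3) / (5/8) = 8/15.

8/15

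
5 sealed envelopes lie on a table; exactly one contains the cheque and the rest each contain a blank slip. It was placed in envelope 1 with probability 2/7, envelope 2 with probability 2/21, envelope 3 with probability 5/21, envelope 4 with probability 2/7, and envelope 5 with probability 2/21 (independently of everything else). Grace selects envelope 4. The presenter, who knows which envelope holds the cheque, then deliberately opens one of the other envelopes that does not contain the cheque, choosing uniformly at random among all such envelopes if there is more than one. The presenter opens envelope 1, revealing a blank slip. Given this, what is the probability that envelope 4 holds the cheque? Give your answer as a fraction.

Condition on the true location of the cheque.
If it is in envelope 1 (prior 2/7): the presenter opened envelope 1, so this case is ruled out; weight (2/7)·0 = 0.
If it is in either of envelopes 2 and 5 (prior 2/21 each): the presenter has 3 equally likely choices, so probability 1/3; weight (2/21)·(1/3) = 2/63 each.
If it is in envelope 3 (prior 5/21): the presenter has 3 equally likely choices, so probability 1/3; weight (5/21)·(1/3) = 5/63.
If it is in envelope 4 (prior 2/7): the presenter has 4 equally likely choices, so probability 1/4; weight (2/7)·(1/4) = 1/14.
The weights sum to 3/14.
So P(the cheque in envelope 4 | the presenter opened envelope 1) = (1/14) / (3/14) = 1/3.

1/3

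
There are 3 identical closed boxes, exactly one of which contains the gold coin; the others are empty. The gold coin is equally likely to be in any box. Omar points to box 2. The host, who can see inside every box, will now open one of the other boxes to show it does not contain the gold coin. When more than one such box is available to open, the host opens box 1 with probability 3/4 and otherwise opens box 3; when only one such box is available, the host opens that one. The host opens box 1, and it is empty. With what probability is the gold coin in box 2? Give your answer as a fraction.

Apply Bayes' rule, conditioning on where the gold coin actually is.
If it is in box 1 (prior 1/3): the host opened box 1, so this case is ruled out; weight (1/3)·0 = 0.
If it is in box 2 (prior 1/3): box 1 is available, opened with probability 3/4; weight (1/3)·(3/4) = 1/4.
If it is in box 3 (prior 1/3): only box 1 is available, probability 1; weight (1/3)·1 = 1/3.
The weights sum to 7/12.
So P(the gold coin in box 2 | the host opened box 1) = (1/4) / (7/12) = 3/7.

3/7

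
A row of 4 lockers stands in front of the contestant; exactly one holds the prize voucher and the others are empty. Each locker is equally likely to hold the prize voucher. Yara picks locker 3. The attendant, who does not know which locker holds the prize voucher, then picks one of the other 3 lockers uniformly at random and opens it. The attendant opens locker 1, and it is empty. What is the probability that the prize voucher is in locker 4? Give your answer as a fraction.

Because the attendant chose which locker to open without knowing where the prize voucher is, the choice is independent of the prize location. Learning that locker 1 does not hold the prize voucher simply rules out that one location and leaves the remaining 3 lockers still equally likely by symmetry.
So P(the prize voucher in locker 4) = 1/3.

1/3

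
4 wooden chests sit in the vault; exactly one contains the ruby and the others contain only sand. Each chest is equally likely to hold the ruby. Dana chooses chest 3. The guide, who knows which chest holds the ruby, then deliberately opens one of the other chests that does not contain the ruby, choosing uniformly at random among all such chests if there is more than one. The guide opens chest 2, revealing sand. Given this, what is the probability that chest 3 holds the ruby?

Consider each possible location of the ruby in turn.
If it is in either of chests 1 and 4 (prior 1/4 each): the guide has 2 equally likely choices, so probability 1/2; weight (1/4)·(1/2) = 1/8 each.
If it is in chest 2 (prior 1/4): the guide opened chest 2, so this case is ruled out; weight (1/4)·0 = 0.
If it is in chest 3 (prior 1/4): the guide has 3 equally likely choices, so probability 1/3; weight (1/4)·(1/3) = 1/12.
The weights sum to 1/3.
So P(the ruby in chest 3 | the guide opened chest 2) = (1/12) / (1/3) = 1/4.

1/4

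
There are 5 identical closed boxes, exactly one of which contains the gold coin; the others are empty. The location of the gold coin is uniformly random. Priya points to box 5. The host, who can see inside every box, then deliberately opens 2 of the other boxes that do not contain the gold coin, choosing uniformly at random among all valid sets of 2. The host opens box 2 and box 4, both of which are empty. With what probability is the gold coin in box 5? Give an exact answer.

Apply Bayes' rule, conditioning on where the gold coin actually is.
If it is in either of boxes 1 and 3 (prior 1/5 each): the host has 3 equally likely choices, so probability 1/3; weight (1/5)·(1/3) = 1/15 each.
If it is in either of boxes 2 and 4 (prior 1/5 each): that box was opened and seen not to hold the prize — ruled out; weight (1/5)·0 = 0 each.
If it is in box 5 (prior 1/5): the host has 6 equally likely choices, so probability 1/6; weight (1/5)·(1/6) = 1/30.
The weights sum to 1/6.
So P(the gold coin in box 5 | the host opened box 2 and box 4) = (1/30) / (1/6) = 1/5.

1/5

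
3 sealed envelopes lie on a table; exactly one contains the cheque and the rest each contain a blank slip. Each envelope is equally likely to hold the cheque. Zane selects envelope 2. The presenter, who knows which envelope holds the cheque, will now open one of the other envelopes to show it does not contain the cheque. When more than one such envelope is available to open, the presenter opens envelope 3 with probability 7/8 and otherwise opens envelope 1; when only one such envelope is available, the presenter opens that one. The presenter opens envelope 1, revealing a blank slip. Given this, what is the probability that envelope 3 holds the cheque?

8/9

Condition on the true location of the cheque.
If it is in envelope 1 (prior 1/3): the presenter opened envelope 1, so this case is ruled out; weight (1/3)·0 = 0.
If it is in envelope 2 (prior 1/3): envelope 3 is available but not opened, probability 1/8; weight (1/3)·(1/8) = 1/24.
If it is in envelope 3 (prior 1/3): only envelope 1 is available, probability 1; weight (1/3)·1 = 1/3.
The weights sum to 3/8.
So P(the cheque in envelope 3 | the presenter opened envelope 1) = (1/3) / (3/8) = 8/9.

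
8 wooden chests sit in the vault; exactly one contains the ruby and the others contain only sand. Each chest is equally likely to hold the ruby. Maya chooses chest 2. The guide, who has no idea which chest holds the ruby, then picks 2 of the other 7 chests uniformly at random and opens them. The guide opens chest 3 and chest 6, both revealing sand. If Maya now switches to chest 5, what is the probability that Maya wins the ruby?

Because the guide chose which chests to open without knowing where the ruby is, the choice is independent of the prize location. Learning that none of the 2 opened chests holds the ruby simply rules out those 2 locations and leaves the remaining 6 chests still equally likely by symmetry.
So P(the ruby in chest 5) = 1/6.

1/6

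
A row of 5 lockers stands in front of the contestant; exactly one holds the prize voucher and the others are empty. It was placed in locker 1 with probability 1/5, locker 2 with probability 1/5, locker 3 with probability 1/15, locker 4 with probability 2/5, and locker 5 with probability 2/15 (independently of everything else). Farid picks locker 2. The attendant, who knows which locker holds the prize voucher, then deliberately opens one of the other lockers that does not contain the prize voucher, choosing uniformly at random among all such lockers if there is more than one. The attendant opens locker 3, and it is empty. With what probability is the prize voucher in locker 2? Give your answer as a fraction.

9/53

Apply Bayes' rule, conditioning on where the prize voucher actually is.
If it is in locker 1 (prior 1/5): the attendant has 3 equally likely choices, so probability 1/3; weight (1/5)·(1/3) = 1/15.
If it is in locker 2 (prior 1/5): the attendant has 4 equally likely choices, so probability 1/4; weight (1/5)·(1/4) = 1/20.
If it is in locker 3 (prior 1/15): the attendant opened locker 3, so this case is ruled out; weight (1/15)·0 = 0.
If it is in locker 4 (prior 2/5): the attendant has 3 equally likely choices, so probability 1/3; weight (2/5)·(1/3) = 2/15.
If it is in locker 5 (prior 2/15): the attendant has 3 equally likely choices, so probability 1/3; weight (2/15)·(1/3) = 2/45.
The weights sum to 53/180.
So P(the prize voucher in locker 2 | the attendant opened locker 3) = (1/20) / (53/180) = 9/53.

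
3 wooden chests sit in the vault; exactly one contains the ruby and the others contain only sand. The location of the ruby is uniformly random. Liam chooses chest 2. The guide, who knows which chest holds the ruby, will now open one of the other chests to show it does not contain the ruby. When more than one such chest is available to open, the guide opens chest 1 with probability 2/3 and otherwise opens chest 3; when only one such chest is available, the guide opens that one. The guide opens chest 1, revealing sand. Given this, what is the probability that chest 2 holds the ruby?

2/5

Condition on the true location of the ruby.
If it is in chest 1 (prior 1/3): the guide opened chest 1, so this case is ruled out; weight (1/3)·0 = 0.
If it is in chest 2 (prior 1/3): chest 1 is available, opened with probability 2/3; weight (1/3)·(2/3) = 2/9.
If it is in chest 3 (prior 1/3): only chest 1 is available, probability 1; weight (1/3)·1 = 1/3.
The weights sum to 5/9.
So P(the ruby in chest 2 | the guide opened chest 1) = (2/9) / (5/9) = 2/5.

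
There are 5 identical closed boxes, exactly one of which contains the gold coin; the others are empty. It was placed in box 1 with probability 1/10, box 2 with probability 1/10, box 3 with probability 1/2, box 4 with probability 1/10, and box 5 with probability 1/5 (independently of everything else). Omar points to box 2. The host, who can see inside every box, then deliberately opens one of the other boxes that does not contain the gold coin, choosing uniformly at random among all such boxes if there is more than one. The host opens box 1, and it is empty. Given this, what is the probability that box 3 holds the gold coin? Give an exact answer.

4/7

Consider each possible location of the gold coin in turn.
If it is in box 1 (prior 1/10): the host opened box 1, so this case is ruled out; weight (1/10)·0 = 0.
If it is in box 2 (prior 1/10): the host has 4 equally likely choices, so probability 1/4; weight (1/10)·(1/4) = 1/40.
If it is in box 3 (prior 1/2): the host has 3 equally likely choices, so probability 1/3; weight (1/2)·(1/3) = 1/6.
If it is in box 4 (prior 1/10): the host has 3 equally likely choices, so probability 1/3; weight (1/10)·(1/3) = 1/30.
If it is in box 5 (prior 1/5): the host has 3 equally likely choices, so probability 1/3; weight (1/5)·(1/3) = 1/15.
The weights sum to 7/24.
So P(the gold coin in box 3 | the host opened box 1) = (1/6) / (7/24) = 4/7.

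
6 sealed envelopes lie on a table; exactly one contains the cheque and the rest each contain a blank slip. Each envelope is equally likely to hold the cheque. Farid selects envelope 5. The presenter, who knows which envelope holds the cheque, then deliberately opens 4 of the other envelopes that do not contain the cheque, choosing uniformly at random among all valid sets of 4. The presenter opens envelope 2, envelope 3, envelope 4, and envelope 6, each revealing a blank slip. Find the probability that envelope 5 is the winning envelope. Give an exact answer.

1/6

Apply Bayes' rule, conditioning on where the cheque actually is.
If it is in envelope 1 (prior 1/6): the presenter has no choice, probability 1; weight (1/6)·1 = 1/6.
If it is in any of envelopes 2, 3, 4, and 6 (prior 1/6 each): that envelope was opened and seen not to hold the prize — ruled out; weight (1/6)·0 = 0 each.
If it is in envelope 5 (prior 1/6): the presenter has 5 equally likely choices, so probability 1/5; weight (1/6)·(1/5) = 1/30.
The weights sum to 1/5.
So P(the cheque in envelope 5 | the presenter opened envelope 2, envelope 3, envelope 4, and envelope 6) = (1/30) / (1/5) = 1/6.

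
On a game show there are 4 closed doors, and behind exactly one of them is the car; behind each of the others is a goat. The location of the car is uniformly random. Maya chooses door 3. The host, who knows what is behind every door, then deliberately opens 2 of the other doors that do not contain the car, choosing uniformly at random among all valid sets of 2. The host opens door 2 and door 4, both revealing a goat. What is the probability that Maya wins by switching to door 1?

3/4

Apply Bayes' rule, conditioning on where the car actually is.
If it is behind door 1 (prior 1/4): the host has no choice, probability 1; weight (1/4)·1 = 1/4.
If it is behind either of doors 2 and 4 (prior 1/4 each): that door was opened and seen not to hold the prize — ruled out; weight (1/4)·0 = 0 each.
If it is behind door 3 (prior 1/4): the host has 3 equally likely choices, so probability 1/3; weight (1/4)·(1/3) = 1/12.
The weights sum to 1/3.
So P(the car behind door 1 | the host opened door 2 and door 4) = (1/4) / (1/3) = 3/4.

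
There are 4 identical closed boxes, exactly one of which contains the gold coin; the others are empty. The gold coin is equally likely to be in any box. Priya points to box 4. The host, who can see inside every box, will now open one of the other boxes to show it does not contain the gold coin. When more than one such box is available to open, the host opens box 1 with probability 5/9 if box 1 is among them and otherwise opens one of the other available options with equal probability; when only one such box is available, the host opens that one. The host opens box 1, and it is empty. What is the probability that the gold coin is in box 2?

1/3

Apply Bayes' rule, conditioning on where the gold coin actually is.
If it is in box 1 (prior 1/4): the host opened box 1, so this case is ruled out; weight (1/4)·0 = 0.
If it is in any of boxes 2, 3, and 4 (prior 1/4 each): box 1 is available, opened with probability 5/9; weight (1/4)·(5/9) = 5/36 each.
The weights sum to 5/12.
So P(the gold coin in box 2 | the host opened box 1) = (5/36) / (5/12) = 1/3.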